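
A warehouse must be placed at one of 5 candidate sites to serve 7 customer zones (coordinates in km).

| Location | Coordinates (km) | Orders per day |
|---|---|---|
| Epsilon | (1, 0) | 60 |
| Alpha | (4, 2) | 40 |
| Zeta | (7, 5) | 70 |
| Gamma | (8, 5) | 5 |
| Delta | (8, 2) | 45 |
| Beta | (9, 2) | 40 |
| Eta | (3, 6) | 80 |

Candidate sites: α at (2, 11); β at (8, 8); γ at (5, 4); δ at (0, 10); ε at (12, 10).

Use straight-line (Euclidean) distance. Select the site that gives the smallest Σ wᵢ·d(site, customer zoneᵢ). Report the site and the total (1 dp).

γ, total 1168.6 km

Total weighted distance at each candidate:
  α (2, 11): total = 2971.4
  β (8, 8): total = 2106.7
  γ (5, 4): total = 1168.6
  δ (0, 10): total = 3000.9
  ε (12, 10): total = 3403.7
Minimum is at γ with total 1168.6 km.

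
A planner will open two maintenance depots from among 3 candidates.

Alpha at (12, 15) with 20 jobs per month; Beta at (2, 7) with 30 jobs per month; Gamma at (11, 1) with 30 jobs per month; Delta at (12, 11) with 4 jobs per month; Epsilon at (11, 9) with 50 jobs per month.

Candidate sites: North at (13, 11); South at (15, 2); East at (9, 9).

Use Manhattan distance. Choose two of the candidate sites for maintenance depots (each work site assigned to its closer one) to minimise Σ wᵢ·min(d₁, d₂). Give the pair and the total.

Evaluate every pair (each demand assigned to the nearer of the two):
  {South, East}: total = 720
  {North, East}: total = 774
  {North, South}: total = 904
Best pair: {South, East} with total 720.

{South, East}, total 720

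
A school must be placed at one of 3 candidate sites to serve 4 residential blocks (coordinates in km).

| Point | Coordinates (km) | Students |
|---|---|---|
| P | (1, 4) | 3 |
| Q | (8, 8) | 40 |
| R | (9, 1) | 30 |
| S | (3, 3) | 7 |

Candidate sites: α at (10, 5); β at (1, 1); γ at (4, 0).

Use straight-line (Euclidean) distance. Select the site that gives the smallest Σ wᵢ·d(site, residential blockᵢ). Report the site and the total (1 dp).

α, total 346.0 km

Total weighted distance at each candidate:
  α (10, 5): total = 346.0
  β (1, 1): total = 664.8
  γ (4, 0): total = 547.9
Minimum is at α with total 346.0 km.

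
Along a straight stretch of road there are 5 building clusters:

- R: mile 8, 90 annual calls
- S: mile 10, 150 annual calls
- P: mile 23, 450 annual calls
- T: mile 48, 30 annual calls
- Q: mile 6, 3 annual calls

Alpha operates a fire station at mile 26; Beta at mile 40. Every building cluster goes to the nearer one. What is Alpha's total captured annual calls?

The indifferent point is the midpoint (26+40)/2 = 33; building clusters left of it (closer to Alpha at 26) go to Alpha, those right go to Beta.
  Q at 6 (w=3) → Alpha
  R at 8 (w=90) → Alpha
  S at 10 (w=150) → Alpha
  P at 23 (w=450) → Alpha
  T at 48 (w=30) → Beta
Alpha captures 693; Beta captures 30.

693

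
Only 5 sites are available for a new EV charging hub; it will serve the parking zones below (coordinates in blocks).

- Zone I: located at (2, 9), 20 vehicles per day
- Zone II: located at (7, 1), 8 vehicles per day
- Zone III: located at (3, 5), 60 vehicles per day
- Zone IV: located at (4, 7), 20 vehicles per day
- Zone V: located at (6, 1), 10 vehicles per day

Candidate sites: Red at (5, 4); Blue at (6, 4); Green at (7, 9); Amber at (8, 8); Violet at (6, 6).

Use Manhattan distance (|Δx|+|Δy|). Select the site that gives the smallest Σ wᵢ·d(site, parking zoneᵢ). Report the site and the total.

Total weighted distance at each candidate:
  Red (5, 4): total = 500
  Blue (6, 4): total = 582
  Green (7, 9): total = 834
  Amber (8, 8): total = 874
  Violet (6, 6): total = 538
Minimum is at Red with total 500 blocks.

Red, total 500 blocks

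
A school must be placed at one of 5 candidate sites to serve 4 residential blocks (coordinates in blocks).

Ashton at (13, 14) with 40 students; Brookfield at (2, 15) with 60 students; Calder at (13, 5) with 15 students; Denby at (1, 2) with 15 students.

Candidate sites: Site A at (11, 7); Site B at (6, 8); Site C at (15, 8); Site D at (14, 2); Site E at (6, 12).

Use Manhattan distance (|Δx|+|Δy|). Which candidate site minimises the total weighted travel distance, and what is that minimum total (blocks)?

Total weighted distance at each candidate:
  Site A (11, 7): total = 1665
  Site B (6, 8): total = 1495
  Site C (15, 8): total = 1895
  Site D (14, 2): total = 2275
  Site E (6, 12): total = 1215
Minimum is at Site E with total 1215 blocks.

Site E, total 1215 blocks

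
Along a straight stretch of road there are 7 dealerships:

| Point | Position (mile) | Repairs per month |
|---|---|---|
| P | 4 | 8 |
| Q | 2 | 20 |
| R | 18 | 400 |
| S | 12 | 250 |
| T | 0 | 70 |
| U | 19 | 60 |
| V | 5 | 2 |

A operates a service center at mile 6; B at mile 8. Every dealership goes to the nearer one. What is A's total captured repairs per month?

100

The indifferent point is the midpoint (6+8)/2 = 7; dealerships left of it (closer to A at 6) go to A, those right go to B.
  T at 0 (w=70) → A
  Q at 2 (w=20) → A
  P at 4 (w=8) → A
  V at 5 (w=2) → A
  S at 12 (w=250) → B
  R at 18 (w=400) → B
  U at 19 (w=60) → B
A captures 100; B captures 710.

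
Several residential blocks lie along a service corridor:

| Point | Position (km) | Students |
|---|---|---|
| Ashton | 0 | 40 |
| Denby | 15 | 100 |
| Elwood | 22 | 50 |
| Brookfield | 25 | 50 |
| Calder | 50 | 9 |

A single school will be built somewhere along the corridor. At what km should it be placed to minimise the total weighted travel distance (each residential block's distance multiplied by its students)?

For a sum of weighted absolute distances on a line, the optimum is the weighted median (not the mean). Total weight W = 249; half-weight = 124.5.
Sort by position and accumulate weight:
  km 0 (Ashton, w=40) → cum 40
  km 15 (Denby, w=100) → cum 140  ≥ 124.5 → median here
  km 22 (Elwood, w=50) → cum 190
  km 25 (Brookfield, w=50) → cum 240
  km 50 (Calder, w=9) → cum 249
Optimal location: km 15.

x = 15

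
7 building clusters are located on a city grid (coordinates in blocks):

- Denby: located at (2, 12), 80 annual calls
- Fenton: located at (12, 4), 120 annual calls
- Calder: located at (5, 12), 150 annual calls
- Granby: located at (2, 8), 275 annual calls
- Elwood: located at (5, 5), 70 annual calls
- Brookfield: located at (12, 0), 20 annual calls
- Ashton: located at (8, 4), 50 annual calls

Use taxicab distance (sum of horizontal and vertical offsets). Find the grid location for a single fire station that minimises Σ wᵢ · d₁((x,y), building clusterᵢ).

(5, 8)

Manhattan distance separates: Σwᵢ(|x−xᵢ|+|y−yᵢ|) = Σwᵢ|x−xᵢ| + Σwᵢ|y−yᵢ|, so x and y are optimised independently as 1-D weighted medians.
Total weight W = 765; half = 382.5.
x-coordinate, sorted with cumulative weight:
  x=2 (Denby, w=80) cum 80
  x=2 (Granby, w=275) cum 355
  x=5 (Calder, w=150) cum 505  ← median
  x=5 (Elwood, w=70) cum 575
  x=8 (Ashton, w=50) cum 625
  x=12 (Fenton, w=120) cum 745
  x=12 (Brookfield, w=20) cum 765
⇒ x* = 5
y-coordinate, sorted with cumulative weight:
  y=0 (Brookfield, w=20) cum 20
  y=4 (Fenton, w=120) cum 140
  y=4 (Ashton, w=50) cum 190
  y=5 (Elwood, w=70) cum 260
  y=8 (Granby, w=275) cum 535  ← median
  y=12 (Denby, w=80) cum 615
  y=12 (Calder, w=150) cum 765
⇒ y* = 8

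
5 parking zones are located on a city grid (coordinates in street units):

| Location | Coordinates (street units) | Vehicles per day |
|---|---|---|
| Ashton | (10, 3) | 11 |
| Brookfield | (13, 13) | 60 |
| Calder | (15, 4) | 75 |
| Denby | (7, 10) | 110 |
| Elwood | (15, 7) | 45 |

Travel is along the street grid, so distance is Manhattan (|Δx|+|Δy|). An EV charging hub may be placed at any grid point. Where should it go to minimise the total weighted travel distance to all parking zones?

(13, 10)

Manhattan distance separates: Σwᵢ(|x−xᵢ|+|y−yᵢ|) = Σwᵢ|x−xᵢ| + Σwᵢ|y−yᵢ|, so x and y are optimised independently as 1-D weighted medians.
Total weight W = 301; half = 150.5.
x-coordinate, sorted with cumulative weight:
  x=7 (Denby, w=110) cum 110
  x=10 (Ashton, w=11) cum 121
  x=13 (Brookfield, w=60) cum 181  ← median
  x=15 (Calder, w=75) cum 256
  x=15 (Elwood, w=45) cum 301
⇒ x* = 13
y-coordinate, sorted with cumulative weight:
  y=3 (Ashton, w=11) cum 11
  y=4 (Calder, w=75) cum 86
  y=7 (Elwood, w=45) cum 131
  y=10 (Denby, w=110) cum 241  ← median
  y=13 (Brookfield, w=60) cum 301
⇒ y* = 10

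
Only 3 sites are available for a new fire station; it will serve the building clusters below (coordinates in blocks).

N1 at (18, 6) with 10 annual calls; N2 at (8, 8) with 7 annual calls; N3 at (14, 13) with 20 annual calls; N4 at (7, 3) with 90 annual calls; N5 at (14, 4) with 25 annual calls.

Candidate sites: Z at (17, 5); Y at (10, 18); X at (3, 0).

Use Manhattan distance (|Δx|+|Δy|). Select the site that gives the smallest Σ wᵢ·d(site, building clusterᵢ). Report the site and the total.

Total weighted distance at each candidate:
  Z (17, 5): total = 1504
  Y (10, 18): total = 2534
  X (3, 0): total = 1786
Minimum is at Z with total 1504 blocks.

Z, total 1504 blocks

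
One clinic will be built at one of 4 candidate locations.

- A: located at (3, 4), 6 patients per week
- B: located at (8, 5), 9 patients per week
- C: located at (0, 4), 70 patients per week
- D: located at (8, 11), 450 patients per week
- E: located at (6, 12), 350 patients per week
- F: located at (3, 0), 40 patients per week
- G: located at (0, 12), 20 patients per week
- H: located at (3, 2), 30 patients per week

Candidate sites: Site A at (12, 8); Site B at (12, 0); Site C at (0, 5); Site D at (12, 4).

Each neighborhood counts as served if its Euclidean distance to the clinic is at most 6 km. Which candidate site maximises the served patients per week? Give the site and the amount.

Site A, covering 459

Coverage radius r = 6 km; a point is covered iff (Δx)²+(Δy)² ≤ 6² = 36.
  Site A (12, 8): covers {B, D} → 459
  Site B (12, 0): covers {none} → 0
  Site C (0, 5): covers {A, C, F, H} → 146
  Site D (12, 4): covers {B} → 9
Maximum coverage at Site A: 459 patients per week.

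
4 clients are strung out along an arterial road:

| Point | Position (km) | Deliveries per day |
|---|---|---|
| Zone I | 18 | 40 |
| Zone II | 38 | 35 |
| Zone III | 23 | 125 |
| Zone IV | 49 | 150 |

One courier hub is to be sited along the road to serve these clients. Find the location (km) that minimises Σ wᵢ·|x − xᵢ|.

For a sum of weighted absolute distances on a line, the optimum is the weighted median (not the mean). Total weight W = 350; half-weight = 175.
Sort by position and accumulate weight:
  km 18 (Zone I, w=40) → cum 40
  km 23 (Zone III, w=125) → cum 165
  km 38 (Zone II, w=35) → cum 200  ≥ 175 → median here
  km 49 (Zone IV, w=150) → cum 350
Optimal location: km 38.

x = 38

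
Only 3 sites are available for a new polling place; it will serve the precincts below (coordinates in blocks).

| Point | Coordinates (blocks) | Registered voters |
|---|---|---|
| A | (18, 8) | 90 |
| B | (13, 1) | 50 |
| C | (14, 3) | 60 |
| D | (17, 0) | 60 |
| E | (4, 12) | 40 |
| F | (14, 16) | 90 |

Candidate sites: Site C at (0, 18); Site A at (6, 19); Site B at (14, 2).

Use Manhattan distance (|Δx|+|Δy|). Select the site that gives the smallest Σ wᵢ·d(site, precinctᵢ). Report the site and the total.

Site B, total 3420 blocks

Total weighted distance at each candidate:
  Site C (0, 18): total = 9700
  Site A (6, 19): total = 7910
  Site B (14, 2): total = 3420
Minimum is at Site B with total 3420 blocks.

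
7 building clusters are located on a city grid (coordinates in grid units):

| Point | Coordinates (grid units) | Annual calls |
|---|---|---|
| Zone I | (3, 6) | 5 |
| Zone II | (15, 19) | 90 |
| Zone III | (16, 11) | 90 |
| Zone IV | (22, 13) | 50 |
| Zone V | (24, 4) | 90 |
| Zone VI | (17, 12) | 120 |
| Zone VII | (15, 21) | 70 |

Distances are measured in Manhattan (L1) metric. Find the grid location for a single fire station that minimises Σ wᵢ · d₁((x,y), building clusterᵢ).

Manhattan distance separates: Σwᵢ(|x−xᵢ|+|y−yᵢ|) = Σwᵢ|x−xᵢ| + Σwᵢ|y−yᵢ|, so x and y are optimised independently as 1-D weighted medians.
Total weight W = 515; half = 257.5.
x-coordinate, sorted with cumulative weight:
  x=3 (Zone I, w=5) cum 5
  x=15 (Zone II, w=90) cum 95
  x=15 (Zone VII, w=70) cum 165
  x=16 (Zone III, w=90) cum 255
  x=17 (Zone VI, w=120) cum 375  ← median
  x=22 (Zone IV, w=50) cum 425
  x=24 (Zone V, w=90) cum 515
⇒ x* = 17
y-coordinate, sorted with cumulative weight:
  y=4 (Zone V, w=90) cum 90
  y=6 (Zone I, w=5) cum 95
  y=11 (Zone III, w=90) cum 185
  y=12 (Zone VI, w=120) cum 305  ← median
  y=13 (Zone IV, w=50) cum 355
  y=19 (Zone II, w=90) cum 445
  y=21 (Zone VII, w=70) cum 515
⇒ y* = 12

(17, 12)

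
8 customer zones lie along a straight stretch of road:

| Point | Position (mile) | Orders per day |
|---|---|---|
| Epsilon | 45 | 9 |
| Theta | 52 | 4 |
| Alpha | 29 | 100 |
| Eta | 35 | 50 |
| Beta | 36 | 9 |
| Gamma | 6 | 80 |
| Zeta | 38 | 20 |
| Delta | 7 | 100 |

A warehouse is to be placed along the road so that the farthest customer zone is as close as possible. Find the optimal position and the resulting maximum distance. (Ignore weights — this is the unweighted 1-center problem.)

location 29, max distance 23

The 1-center on a line is the midpoint of the two extreme points: leftmost at 6, rightmost at 52.
Optimal location = (6 + 52)/2 = 29; maximum distance = (52 − 6)/2 = 23.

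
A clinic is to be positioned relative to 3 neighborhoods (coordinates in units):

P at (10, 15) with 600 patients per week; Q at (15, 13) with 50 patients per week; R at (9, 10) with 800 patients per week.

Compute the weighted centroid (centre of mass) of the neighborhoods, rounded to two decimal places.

(9.62, 12.17)

The minimiser of Σwᵢ‖p−pᵢ‖² is the weighted centroid p* = (Σwᵢpᵢ)/(Σwᵢ).
Σwᵢ = 1450.
Σwᵢxᵢ = 600·10 + 50·15 + 800·9 = 13950.
Σwᵢyᵢ = 600·15 + 50·13 + 800·10 = 17650.
x* = 13950/1450 = 9.62, y* = 17650/1450 = 12.17.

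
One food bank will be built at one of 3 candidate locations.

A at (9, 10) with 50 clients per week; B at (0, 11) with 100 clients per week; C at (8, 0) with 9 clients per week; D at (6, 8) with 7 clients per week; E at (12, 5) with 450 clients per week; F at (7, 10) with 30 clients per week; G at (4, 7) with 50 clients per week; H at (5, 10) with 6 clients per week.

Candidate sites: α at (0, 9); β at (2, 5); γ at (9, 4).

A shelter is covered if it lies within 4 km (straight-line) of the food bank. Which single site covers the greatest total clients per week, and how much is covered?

Coverage radius r = 4 km; a point is covered iff (Δx)²+(Δy)² ≤ 4² = 16.
  α (0, 9): covers {B} → 100
  β (2, 5): covers {G} → 50
  γ (9, 4): covers {E} → 450
Maximum coverage at γ: 450 clients per week.

γ, covering 450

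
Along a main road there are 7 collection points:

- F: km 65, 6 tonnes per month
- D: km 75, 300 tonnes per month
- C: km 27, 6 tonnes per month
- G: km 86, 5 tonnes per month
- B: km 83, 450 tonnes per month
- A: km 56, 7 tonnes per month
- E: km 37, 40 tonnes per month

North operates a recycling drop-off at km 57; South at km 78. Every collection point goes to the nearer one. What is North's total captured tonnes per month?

The indifferent point is the midpoint (57+78)/2 = 67.5; collection points left of it (closer to North at 57) go to North, those right go to South.
  C at 27 (w=6) → North
  E at 37 (w=40) → North
  A at 56 (w=7) → North
  F at 65 (w=6) → North
  D at 75 (w=300) → South
  B at 83 (w=450) → South
  G at 86 (w=5) → South
North captures 59; South captures 755.

59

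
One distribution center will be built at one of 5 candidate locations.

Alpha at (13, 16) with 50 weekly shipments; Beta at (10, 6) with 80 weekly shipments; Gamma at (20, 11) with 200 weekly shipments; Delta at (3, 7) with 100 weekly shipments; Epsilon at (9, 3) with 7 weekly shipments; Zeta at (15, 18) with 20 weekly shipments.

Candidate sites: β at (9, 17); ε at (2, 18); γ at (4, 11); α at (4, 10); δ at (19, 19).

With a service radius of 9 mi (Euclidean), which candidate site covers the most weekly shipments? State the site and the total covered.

Coverage radius r = 9 mi; a point is covered iff (Δx)²+(Δy)² ≤ 9² = 81.
  β (9, 17): covers {Alpha, Zeta} → 70
  ε (2, 18): covers {none} → 0
  γ (4, 11): covers {Beta, Delta} → 180
  α (4, 10): covers {Beta, Delta, Epsilon} → 187
  δ (19, 19): covers {Alpha, Gamma, Zeta} → 270
Maximum coverage at δ: 270 weekly shipments.

δ, covering 270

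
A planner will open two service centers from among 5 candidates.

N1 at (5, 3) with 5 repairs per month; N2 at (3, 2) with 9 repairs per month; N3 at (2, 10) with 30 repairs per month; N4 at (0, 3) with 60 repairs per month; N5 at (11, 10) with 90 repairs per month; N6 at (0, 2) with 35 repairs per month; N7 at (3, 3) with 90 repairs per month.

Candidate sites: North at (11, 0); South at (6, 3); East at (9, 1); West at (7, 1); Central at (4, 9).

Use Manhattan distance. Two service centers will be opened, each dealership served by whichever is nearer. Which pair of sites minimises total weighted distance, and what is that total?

{South, Central}, total 1726

Evaluate every pair (each demand assigned to the nearer of the two):
  {South, Central}: total = 1726
  {North, South}: total = 2146
  {West, Central}: total = 2235
  {South, East}: total = 2236
  {South, West}: total = 2326
  {East, Central}: total = 2483
  {North, Central}: total = 2532
  {North, West}: total = 2745
  {East, West}: total = 2835
  {North, East}: total = 3203
Best pair: {South, Central} with total 1726.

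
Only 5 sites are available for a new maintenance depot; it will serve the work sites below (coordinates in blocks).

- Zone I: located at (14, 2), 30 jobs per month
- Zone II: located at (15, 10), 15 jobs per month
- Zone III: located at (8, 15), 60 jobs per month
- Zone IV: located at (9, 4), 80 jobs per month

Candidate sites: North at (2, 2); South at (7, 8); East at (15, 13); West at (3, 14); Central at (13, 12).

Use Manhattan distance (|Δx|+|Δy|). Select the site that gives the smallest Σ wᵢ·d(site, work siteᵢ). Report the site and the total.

Total weighted distance at each candidate:
  North (2, 2): total = 2535
  South (7, 8): total = 1500
  East (15, 13): total = 2145
  West (3, 14): total = 2570
  Central (13, 12): total = 1830
Minimum is at South with total 1500 blocks.

South, total 1500 blocks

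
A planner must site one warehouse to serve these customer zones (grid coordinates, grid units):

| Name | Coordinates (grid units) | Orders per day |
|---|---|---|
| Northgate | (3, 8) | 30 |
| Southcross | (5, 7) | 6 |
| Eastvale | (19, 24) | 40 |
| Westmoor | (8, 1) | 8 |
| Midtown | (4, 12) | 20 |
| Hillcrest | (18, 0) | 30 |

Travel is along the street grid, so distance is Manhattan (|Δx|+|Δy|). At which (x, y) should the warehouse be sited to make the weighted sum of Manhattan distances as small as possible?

(18, 8)

Manhattan distance separates: Σwᵢ(|x−xᵢ|+|y−yᵢ|) = Σwᵢ|x−xᵢ| + Σwᵢ|y−yᵢ|, so x and y are optimised independently as 1-D weighted medians.
Total weight W = 134; half = 67.
x-coordinate, sorted with cumulative weight:
  x=3 (Northgate, w=30) cum 30
  x=4 (Midtown, w=20) cum 50
  x=5 (Southcross, w=6) cum 56
  x=8 (Westmoor, w=8) cum 64
  x=18 (Hillcrest, w=30) cum 94  ← median
  x=19 (Eastvale, w=40) cum 134
⇒ x* = 18
y-coordinate, sorted with cumulative weight:
  y=0 (Hillcrest, w=30) cum 30
  y=1 (Westmoor, w=8) cum 38
  y=7 (Southcross, w=6) cum 44
  y=8 (Northgate, w=30) cum 74  ← median
  y=12 (Midtown, w=20) cum 94
  y=24 (Eastvale, w=40) cum 134
⇒ y* = 8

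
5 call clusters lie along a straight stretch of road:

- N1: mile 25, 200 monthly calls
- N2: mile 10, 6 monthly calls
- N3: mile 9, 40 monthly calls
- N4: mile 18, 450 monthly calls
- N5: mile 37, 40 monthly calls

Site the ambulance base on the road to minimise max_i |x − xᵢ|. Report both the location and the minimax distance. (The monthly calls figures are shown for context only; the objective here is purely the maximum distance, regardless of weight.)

location 23, max distance 14

The 1-center on a line is the midpoint of the two extreme points: leftmost at 9, rightmost at 37.
Optimal location = (9 + 37)/2 = 23; maximum distance = (37 − 9)/2 = 14.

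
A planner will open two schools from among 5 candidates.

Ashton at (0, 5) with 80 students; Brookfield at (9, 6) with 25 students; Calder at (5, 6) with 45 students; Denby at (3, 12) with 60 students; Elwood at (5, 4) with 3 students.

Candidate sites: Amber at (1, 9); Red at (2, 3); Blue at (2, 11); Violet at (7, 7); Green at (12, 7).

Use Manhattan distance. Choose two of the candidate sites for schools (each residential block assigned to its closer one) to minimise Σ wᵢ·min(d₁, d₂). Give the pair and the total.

{Amber, Violet}, total 925

Evaluate every pair (each demand assigned to the nearer of the two):
  {Amber, Violet}: total = 925
  {Red, Blue}: total = 972
  {Blue, Violet}: total = 985
  {Red, Violet}: total = 1082
  {Amber, Blue}: total = 1137
  {Amber, Green}: total = 1142
  {Amber, Red}: total = 1152
  {Blue, Green}: total = 1250
  {Red, Green}: total = 1302
  {Violet, Green}: total = 1485
Best pair: {Amber, Violet} with total 925.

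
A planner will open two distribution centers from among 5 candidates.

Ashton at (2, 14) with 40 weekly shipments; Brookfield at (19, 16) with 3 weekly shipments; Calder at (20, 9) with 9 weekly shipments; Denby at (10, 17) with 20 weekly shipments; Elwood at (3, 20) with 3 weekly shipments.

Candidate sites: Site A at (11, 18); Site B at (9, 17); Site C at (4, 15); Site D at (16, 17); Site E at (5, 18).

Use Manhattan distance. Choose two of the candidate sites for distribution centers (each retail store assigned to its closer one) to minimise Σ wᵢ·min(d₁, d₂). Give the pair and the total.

{Site B, Site C}, total 362

Evaluate every pair (each demand assigned to the nearer of the two):
  {Site B, Site C}: total = 362
  {Site A, Site C}: total = 370
  {Site C, Site D}: total = 378
  {Site C, Site E}: total = 498
  {Site B, Site E}: total = 516
  {Site A, Site E}: total = 524
  {Site D, Site E}: total = 532
  {Site B, Site D}: total = 567
  {Site A, Site B}: total = 639
  {Site A, Site D}: total = 710
Best pair: {Site B, Site C} with total 362.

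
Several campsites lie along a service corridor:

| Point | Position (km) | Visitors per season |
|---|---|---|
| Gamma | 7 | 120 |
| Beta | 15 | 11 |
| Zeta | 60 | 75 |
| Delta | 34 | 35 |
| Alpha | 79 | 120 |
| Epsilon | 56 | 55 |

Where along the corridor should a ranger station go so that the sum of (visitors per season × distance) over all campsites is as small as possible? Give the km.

For a sum of weighted absolute distances on a line, the optimum is the weighted median (not the mean). Total weight W = 416; half-weight = 208.
Sort by position and accumulate weight:
  km 7 (Gamma, w=120) → cum 120
  km 15 (Beta, w=11) → cum 131
  km 34 (Delta, w=35) → cum 166
  km 56 (Epsilon, w=55) → cum 221  ≥ 208 → median here
  km 60 (Zeta, w=75) → cum 296
  km 79 (Alpha, w=120) → cum 416
Optimal location: km 56.

x = 56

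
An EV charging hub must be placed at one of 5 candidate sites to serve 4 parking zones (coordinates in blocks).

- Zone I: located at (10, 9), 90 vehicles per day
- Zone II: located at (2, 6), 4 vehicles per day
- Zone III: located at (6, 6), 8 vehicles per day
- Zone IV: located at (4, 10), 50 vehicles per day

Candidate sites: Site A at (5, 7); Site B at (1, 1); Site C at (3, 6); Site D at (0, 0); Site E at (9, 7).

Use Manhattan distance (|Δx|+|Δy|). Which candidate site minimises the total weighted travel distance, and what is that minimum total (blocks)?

Site E, total 734 blocks

Total weighted distance at each candidate:
  Site A (5, 7): total = 862
  Site B (1, 1): total = 2234
  Site C (3, 6): total = 1178
  Site D (0, 0): total = 2538
  Site E (9, 7): total = 734
Minimum is at Site E with total 734 blocks.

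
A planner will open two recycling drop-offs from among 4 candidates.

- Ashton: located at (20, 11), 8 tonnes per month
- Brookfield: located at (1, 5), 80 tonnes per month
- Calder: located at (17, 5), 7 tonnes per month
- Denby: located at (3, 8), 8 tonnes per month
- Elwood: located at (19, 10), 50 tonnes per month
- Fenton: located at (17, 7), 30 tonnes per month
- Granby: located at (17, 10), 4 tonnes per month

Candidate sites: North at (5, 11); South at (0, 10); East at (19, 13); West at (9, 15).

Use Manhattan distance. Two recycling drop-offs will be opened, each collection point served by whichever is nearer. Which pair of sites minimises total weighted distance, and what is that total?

Evaluate every pair (each demand assigned to the nearer of the two):
  {South, East}: total = 1024
  {North, East}: total = 1344
  {North, South}: total = 2048
  {South, West}: total = 2048
  {East, West}: total = 2048
  {North, West}: total = 2368
Best pair: {South, East} with total 1024.

{South, East}, total 1024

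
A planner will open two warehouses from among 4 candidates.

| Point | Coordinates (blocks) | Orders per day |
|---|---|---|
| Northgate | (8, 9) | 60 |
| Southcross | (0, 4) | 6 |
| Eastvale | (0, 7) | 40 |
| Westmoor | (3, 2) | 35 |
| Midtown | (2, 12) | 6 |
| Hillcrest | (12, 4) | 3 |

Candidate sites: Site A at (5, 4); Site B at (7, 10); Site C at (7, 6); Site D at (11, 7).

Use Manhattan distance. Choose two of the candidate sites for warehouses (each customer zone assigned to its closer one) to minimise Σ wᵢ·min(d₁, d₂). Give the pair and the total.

Evaluate every pair (each demand assigned to the nearer of the two):
  {Site A, Site B}: total = 673
  {Site A, Site C}: total = 817
  {Site B, Site C}: total = 837
  {Site A, Site D}: total = 868
  {Site C, Site D}: total = 972
  {Site B, Site D}: total = 1072
Best pair: {Site A, Site B} with total 673.

{Site A, Site B}, total 673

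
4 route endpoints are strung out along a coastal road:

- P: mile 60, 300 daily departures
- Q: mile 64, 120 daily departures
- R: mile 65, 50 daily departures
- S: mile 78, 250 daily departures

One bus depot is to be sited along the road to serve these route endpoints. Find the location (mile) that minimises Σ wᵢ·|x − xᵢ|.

For a sum of weighted absolute distances on a line, the optimum is the weighted median (not the mean). Total weight W = 720; half-weight = 360.
Sort by position and accumulate weight:
  mile 60 (P, w=300) → cum 300
  mile 64 (Q, w=120) → cum 420  ≥ 360 → median here
  mile 65 (R, w=50) → cum 470
  mile 78 (S, w=250) → cum 720
Optimal location: mile 64.

x = 64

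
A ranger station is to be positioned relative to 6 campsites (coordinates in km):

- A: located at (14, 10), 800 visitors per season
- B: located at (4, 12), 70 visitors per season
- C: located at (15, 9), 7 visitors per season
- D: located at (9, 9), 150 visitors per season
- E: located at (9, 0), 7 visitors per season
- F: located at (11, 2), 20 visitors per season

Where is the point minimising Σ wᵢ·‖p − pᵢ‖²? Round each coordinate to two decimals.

The minimiser of Σwᵢ‖p−pᵢ‖² is the weighted centroid p* = (Σwᵢpᵢ)/(Σwᵢ).
Σwᵢ = 1054.
Σwᵢxᵢ = 800·14 + 70·4 + 7·15 + 150·9 + 7·9 + 20·11 = 13218.
Σwᵢyᵢ = 800·10 + 70·12 + 7·9 + 150·9 + 7·0 + 20·2 = 10293.
x* = 13218/1054 = 12.54, y* = 10293/1054 = 9.77.

(12.54, 9.77)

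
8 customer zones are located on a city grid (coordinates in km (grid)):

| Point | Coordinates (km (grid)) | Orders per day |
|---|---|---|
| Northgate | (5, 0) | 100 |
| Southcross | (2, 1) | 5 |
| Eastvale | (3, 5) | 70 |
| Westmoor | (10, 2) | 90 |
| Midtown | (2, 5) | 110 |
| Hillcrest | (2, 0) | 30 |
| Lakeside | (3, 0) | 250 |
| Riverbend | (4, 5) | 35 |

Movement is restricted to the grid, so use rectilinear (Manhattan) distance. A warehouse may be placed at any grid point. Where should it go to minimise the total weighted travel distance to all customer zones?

(3, 0)

Manhattan distance separates: Σwᵢ(|x−xᵢ|+|y−yᵢ|) = Σwᵢ|x−xᵢ| + Σwᵢ|y−yᵢ|, so x and y are optimised independently as 1-D weighted medians.
Total weight W = 690; half = 345.
x-coordinate, sorted with cumulative weight:
  x=2 (Southcross, w=5) cum 5
  x=2 (Midtown, w=110) cum 115
  x=2 (Hillcrest, w=30) cum 145
  x=3 (Eastvale, w=70) cum 215
  x=3 (Lakeside, w=250) cum 465  ← median
  x=4 (Riverbend, w=35) cum 500
  x=5 (Northgate, w=100) cum 600
  x=10 (Westmoor, w=90) cum 690
⇒ x* = 3
y-coordinate, sorted with cumulative weight:
  y=0 (Northgate, w=100) cum 100
  y=0 (Hillcrest, w=30) cum 130
  y=0 (Lakeside, w=250) cum 380  ← median
  y=1 (Southcross, w=5) cum 385
  y=2 (Westmoor, w=90) cum 475
  y=5 (Eastvale, w=70) cum 545
  y=5 (Midtown, w=110) cum 655
  y=5 (Riverbend, w=35) cum 690
⇒ y* = 0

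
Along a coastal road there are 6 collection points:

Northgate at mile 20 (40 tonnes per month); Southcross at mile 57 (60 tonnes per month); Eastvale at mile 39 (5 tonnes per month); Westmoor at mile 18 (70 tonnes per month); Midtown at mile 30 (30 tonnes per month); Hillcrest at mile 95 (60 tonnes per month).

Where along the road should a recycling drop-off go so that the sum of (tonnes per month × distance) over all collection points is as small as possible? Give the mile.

x = 30

For a sum of weighted absolute distances on a line, the optimum is the weighted median (not the mean). Total weight W = 265; half-weight = 132.5.
Sort by position and accumulate weight:
  mile 18 (Westmoor, w=70) → cum 70
  mile 20 (Northgate, w=40) → cum 110
  mile 30 (Midtown, w=30) → cum 140  ≥ 132.5 → median here
  mile 39 (Eastvale, w=5) → cum 145
  mile 57 (Southcross, w=60) → cum 205
  mile 95 (Hillcrest, w=60) → cum 265
Optimal location: mile 30.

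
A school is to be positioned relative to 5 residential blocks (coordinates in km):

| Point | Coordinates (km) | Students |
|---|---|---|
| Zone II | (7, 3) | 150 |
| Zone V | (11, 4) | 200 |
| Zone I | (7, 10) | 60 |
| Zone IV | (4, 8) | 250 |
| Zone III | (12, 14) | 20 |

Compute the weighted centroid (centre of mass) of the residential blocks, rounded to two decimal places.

(7.22, 6.07)

The minimiser of Σwᵢ‖p−pᵢ‖² is the weighted centroid p* = (Σwᵢpᵢ)/(Σwᵢ).
Σwᵢ = 680.
Σwᵢxᵢ = 150·7 + 200·11 + 60·7 + 250·4 + 20·12 = 4910.
Σwᵢyᵢ = 150·3 + 200·4 + 60·10 + 250·8 + 20·14 = 4130.
x* = 4910/680 = 7.22, y* = 4130/680 = 6.07.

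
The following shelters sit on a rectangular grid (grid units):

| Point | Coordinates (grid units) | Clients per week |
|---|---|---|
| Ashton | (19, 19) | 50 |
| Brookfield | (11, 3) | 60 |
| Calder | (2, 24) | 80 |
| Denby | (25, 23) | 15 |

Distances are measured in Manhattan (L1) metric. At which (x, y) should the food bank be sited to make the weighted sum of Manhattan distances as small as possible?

Manhattan distance separates: Σwᵢ(|x−xᵢ|+|y−yᵢ|) = Σwᵢ|x−xᵢ| + Σwᵢ|y−yᵢ|, so x and y are optimised independently as 1-D weighted medians.
Total weight W = 205; half = 102.5.
x-coordinate, sorted with cumulative weight:
  x=2 (Calder, w=80) cum 80
  x=11 (Brookfield, w=60) cum 140  ← median
  x=19 (Ashton, w=50) cum 190
  x=25 (Denby, w=15) cum 205
⇒ x* = 11
y-coordinate, sorted with cumulative weight:
  y=3 (Brookfield, w=60) cum 60
  y=19 (Ashton, w=50) cum 110  ← median
  y=23 (Denby, w=15) cum 125
  y=24 (Calder, w=80) cum 205
⇒ y* = 19

(11, 19)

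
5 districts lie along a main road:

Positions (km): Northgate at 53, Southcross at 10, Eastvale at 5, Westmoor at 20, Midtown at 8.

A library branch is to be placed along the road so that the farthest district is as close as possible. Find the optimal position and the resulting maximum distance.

location 29, max distance 24

The 1-center on a line is the midpoint of the two extreme points: leftmost at 5, rightmost at 53.
Optimal location = (5 + 53)/2 = 29; maximum distance = (53 − 5)/2 = 24.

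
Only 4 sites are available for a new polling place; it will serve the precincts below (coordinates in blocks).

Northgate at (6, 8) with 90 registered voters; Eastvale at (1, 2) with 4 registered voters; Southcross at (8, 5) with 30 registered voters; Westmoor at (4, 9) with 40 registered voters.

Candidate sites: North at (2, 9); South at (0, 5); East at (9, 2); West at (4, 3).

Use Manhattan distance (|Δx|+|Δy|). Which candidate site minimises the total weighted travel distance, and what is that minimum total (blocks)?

North, total 862 blocks

Total weighted distance at each candidate:
  North (2, 9): total = 862
  South (0, 5): total = 1386
  East (9, 2): total = 1442
  West (4, 3): total = 1066
Minimum is at North with total 862 blocks.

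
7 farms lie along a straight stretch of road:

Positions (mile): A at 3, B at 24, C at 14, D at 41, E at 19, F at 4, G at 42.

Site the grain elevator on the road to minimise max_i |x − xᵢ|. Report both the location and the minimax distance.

location 22.5, max distance 19.5

The 1-center on a line is the midpoint of the two extreme points: leftmost at 3, rightmost at 42.
Optimal location = (3 + 42)/2 = 22.5; maximum distance = (42 − 3)/2 = 19.5.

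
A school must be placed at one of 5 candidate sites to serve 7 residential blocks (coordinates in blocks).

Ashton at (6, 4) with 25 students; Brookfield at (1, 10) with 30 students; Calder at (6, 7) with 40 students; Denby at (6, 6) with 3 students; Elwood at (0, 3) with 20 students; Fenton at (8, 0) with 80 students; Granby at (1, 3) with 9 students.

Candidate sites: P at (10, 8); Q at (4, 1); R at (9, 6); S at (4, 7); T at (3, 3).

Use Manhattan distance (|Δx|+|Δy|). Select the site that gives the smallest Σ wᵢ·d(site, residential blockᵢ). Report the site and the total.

Total weighted distance at each candidate:
  P (10, 8): total = 1974
  Q (4, 1): total = 1391
  R (9, 6): total = 1553
  S (4, 7): total = 1497
  T (3, 3): total = 1386
Minimum is at T with total 1386 blocks.

T, total 1386 blocks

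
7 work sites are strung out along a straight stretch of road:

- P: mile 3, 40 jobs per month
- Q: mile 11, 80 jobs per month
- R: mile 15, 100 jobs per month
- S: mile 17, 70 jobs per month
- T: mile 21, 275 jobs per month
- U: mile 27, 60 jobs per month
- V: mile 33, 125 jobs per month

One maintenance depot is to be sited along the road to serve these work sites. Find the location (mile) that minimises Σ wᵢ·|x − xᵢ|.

For a sum of weighted absolute distances on a line, the optimum is the weighted median (not the mean). Total weight W = 750; half-weight = 375.
Sort by position and accumulate weight:
  mile 3 (P, w=40) → cum 40
  mile 11 (Q, w=80) → cum 120
  mile 15 (R, w=100) → cum 220
  mile 17 (S, w=70) → cum 290
  mile 21 (T, w=275) → cum 565  ≥ 375 → median here
  mile 27 (U, w=60) → cum 625
  mile 33 (V, w=125) → cum 750
Optimal location: mile 21.

x = 21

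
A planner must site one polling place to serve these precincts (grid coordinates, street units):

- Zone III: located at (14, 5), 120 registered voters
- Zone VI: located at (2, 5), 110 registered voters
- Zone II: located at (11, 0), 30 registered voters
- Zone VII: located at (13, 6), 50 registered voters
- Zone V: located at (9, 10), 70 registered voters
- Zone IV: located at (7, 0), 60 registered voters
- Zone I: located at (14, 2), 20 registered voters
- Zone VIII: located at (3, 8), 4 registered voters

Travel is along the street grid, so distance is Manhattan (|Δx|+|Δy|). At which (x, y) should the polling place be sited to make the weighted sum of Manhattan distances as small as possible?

Manhattan distance separates: Σwᵢ(|x−xᵢ|+|y−yᵢ|) = Σwᵢ|x−xᵢ| + Σwᵢ|y−yᵢ|, so x and y are optimised independently as 1-D weighted medians.
Total weight W = 464; half = 232.
x-coordinate, sorted with cumulative weight:
  x=2 (Zone VI, w=110) cum 110
  x=3 (Zone VIII, w=4) cum 114
  x=7 (Zone IV, w=60) cum 174
  x=9 (Zone V, w=70) cum 244  ← median
  x=11 (Zone II, w=30) cum 274
  x=13 (Zone VII, w=50) cum 324
  x=14 (Zone III, w=120) cum 444
  x=14 (Zone I, w=20) cum 464
⇒ x* = 9
y-coordinate, sorted with cumulative weight:
  y=0 (Zone II, w=30) cum 30
  y=0 (Zone IV, w=60) cum 90
  y=2 (Zone I, w=20) cum 110
  y=5 (Zone III, w=120) cum 230
  y=5 (Zone VI, w=110) cum 340  ← median
  y=6 (Zone VII, w=50) cum 390
  y=8 (Zone VIII, w=4) cum 394
  y=10 (Zone V, w=70) cum 464
⇒ y* = 5

(9, 5)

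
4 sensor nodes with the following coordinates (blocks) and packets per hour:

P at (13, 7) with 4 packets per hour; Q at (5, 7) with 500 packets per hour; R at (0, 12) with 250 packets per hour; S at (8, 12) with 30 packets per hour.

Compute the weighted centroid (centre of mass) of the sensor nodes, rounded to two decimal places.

The minimiser of Σwᵢ‖p−pᵢ‖² is the weighted centroid p* = (Σwᵢpᵢ)/(Σwᵢ).
Σwᵢ = 784.
Σwᵢxᵢ = 4·13 + 500·5 + 250·0 + 30·8 = 2792.
Σwᵢyᵢ = 4·7 + 500·7 + 250·12 + 30·12 = 6888.
x* = 2792/784 = 3.56, y* = 6888/784 = 8.79.

(3.56, 8.79)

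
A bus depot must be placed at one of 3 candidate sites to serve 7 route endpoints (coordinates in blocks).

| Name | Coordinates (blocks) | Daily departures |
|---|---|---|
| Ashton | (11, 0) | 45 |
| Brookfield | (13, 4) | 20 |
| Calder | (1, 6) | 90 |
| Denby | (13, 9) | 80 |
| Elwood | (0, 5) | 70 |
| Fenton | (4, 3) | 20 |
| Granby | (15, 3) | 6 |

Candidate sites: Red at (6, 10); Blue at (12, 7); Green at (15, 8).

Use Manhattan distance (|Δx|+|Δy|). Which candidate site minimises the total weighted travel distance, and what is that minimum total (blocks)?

Blue, total 3022 blocks

Total weighted distance at each candidate:
  Red (6, 10): total = 3431
  Blue (12, 7): total = 3022
  Green (15, 8): total = 3950
Minimum is at Blue with total 3022 blocks.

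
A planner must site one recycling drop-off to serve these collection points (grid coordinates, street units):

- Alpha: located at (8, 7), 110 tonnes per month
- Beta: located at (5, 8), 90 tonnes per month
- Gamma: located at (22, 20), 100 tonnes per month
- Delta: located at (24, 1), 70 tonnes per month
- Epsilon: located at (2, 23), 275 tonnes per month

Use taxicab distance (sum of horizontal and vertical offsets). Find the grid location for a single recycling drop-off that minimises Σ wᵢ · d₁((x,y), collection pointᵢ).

(5, 20)

Manhattan distance separates: Σwᵢ(|x−xᵢ|+|y−yᵢ|) = Σwᵢ|x−xᵢ| + Σwᵢ|y−yᵢ|, so x and y are optimised independently as 1-D weighted medians.
Total weight W = 645; half = 322.5.
x-coordinate, sorted with cumulative weight:
  x=2 (Epsilon, w=275) cum 275
  x=5 (Beta, w=90) cum 365  ← median
  x=8 (Alpha, w=110) cum 475
  x=22 (Gamma, w=100) cum 575
  x=24 (Delta, w=70) cum 645
⇒ x* = 5
y-coordinate, sorted with cumulative weight:
  y=1 (Delta, w=70) cum 70
  y=7 (Alpha, w=110) cum 180
  y=8 (Beta, w=90) cum 270
  y=20 (Gamma, w=100) cum 370  ← median
  y=23 (Epsilon, w=275) cum 645
⇒ y* = 20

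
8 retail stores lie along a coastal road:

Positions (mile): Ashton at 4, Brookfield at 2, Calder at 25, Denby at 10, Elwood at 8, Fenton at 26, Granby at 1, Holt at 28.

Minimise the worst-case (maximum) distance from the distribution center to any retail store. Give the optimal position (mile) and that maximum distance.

The 1-center on a line is the midpoint of the two extreme points: leftmost at 1, rightmost at 28.
Optimal location = (1 + 28)/2 = 14.5; maximum distance = (28 − 1)/2 = 13.5.

location 14.5, max distance 13.5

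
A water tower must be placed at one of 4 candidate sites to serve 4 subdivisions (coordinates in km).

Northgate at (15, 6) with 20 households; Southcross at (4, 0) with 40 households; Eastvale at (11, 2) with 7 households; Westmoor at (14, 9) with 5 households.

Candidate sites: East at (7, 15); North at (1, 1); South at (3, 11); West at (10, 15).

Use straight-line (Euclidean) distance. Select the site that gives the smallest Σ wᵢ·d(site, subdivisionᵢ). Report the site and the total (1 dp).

North, total 570.5 km

Total weighted distance at each candidate:
  East (7, 15): total = 994.0
  North (1, 1): total = 570.5
  South (3, 11): total = 842.0
  West (10, 15): total = 979.5
Minimum is at North with total 570.5 km.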